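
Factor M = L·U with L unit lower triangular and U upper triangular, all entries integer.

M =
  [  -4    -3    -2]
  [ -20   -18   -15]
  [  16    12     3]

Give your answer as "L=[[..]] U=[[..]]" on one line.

L=[[1,0,0],[5,1,0],[-4,0,1]] U=[[-4,-3,-2],[0,-3,-5],[0,0,-5]]

  row1 -= 5·row0 → [0,-3,-5]
  row2 -= -4·row0 → [0,0,-5]
  row2 -= 0·row1 → [0,0,-5]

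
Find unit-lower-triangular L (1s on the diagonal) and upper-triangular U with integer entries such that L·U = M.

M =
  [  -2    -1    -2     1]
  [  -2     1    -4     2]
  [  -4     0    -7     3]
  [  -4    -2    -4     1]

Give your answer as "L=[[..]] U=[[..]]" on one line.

  row1 -= 1·row0 → [0,2,-2,1]
  row2 -= 2·row0 → [0,2,-3,1]
  row3 -= 2·row0 → [0,0,0,-1]
  row2 -= 1·row1 → [0,0,-1,0]
  row3 -= 0·row1 → [0,0,0,-1]
  row3 -= 0·row2 → [0,0,0,-1]

L=[[1,0,0,0],[1,1,0,0],[2,1,1,0],[2,0,0,1]] U=[[-2,-1,-2,1],[0,2,-2,1],[0,0,-1,0],[0,0,0,-1]]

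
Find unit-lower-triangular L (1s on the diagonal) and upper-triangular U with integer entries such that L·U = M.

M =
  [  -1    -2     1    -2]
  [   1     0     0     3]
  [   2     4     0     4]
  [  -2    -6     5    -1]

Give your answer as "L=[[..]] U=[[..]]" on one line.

  row1 -= -1·row0 → [0,-2,1,1]
  row2 -= -2·row0 → [0,0,2,0]
  row3 -= 2·row0 → [0,-2,3,3]
  row2 -= 0·row1 → [0,0,2,0]
  row3 -= 1·row1 → [0,0,2,2]
  row3 -= 1·row2 → [0,0,0,2]

L=[[1,0,0,0],[-1,1,0,0],[-2,0,1,0],[2,1,1,1]] U=[[-1,-2,1,-2],[0,-2,1,1],[0,0,2,0],[0,0,0,2]]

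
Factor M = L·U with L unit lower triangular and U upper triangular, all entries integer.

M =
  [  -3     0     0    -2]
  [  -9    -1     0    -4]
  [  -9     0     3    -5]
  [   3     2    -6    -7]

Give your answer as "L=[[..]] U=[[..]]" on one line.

L=[[1,0,0,0],[3,1,0,0],[3,0,1,0],[-1,-2,-2,1]] U=[[-3,0,0,-2],[0,-1,0,2],[0,0,3,1],[0,0,0,-3]]

  row1 -= 3·row0 → [0,-1,0,2]
  row2 -= 3·row0 → [0,0,3,1]
  row3 -= -1·row0 → [0,2,-6,-9]
  row2 -= 0·row1 → [0,0,3,1]
  row3 -= -2·row1 → [0,0,-6,-5]
  row3 -= -2·row2 → [0,0,0,-3]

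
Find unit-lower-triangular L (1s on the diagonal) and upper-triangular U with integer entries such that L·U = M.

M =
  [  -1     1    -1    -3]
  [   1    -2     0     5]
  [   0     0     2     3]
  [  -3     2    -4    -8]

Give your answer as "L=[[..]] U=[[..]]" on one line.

  R1 -= -1·R0 → [0,-1,-1,2]
  R2 -= 0·R0 → [0,0,2,3]
  R3 -= 3·R0 → [0,-1,-1,1]
  R2 -= 0·R1 → [0,0,2,3]
  R3 -= 1·R1 → [0,0,0,-1]
  R3 -= 0·R2 → [0,0,0,-1]

L=[[1,0,0,0],[-1,1,0,0],[0,0,1,0],[3,1,0,1]] U=[[-1,1,-1,-3],[0,-1,-1,2],[0,0,2,3],[0,0,0,-1]]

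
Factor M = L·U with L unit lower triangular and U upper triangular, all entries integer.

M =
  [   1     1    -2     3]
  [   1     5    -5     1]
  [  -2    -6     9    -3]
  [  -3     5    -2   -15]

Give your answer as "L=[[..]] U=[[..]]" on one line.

L=[[1,0,0,0],[1,1,0,0],[-2,-1,1,0],[-3,2,-1,1]] U=[[1,1,-2,3],[0,4,-3,-2],[0,0,2,1],[0,0,0,-1]]

  row1 -= 1·row0 → [0,4,-3,-2]
  row2 -= -2·row0 → [0,-4,5,3]
  row3 -= -3·row0 → [0,8,-8,-6]
  row2 -= -1·row1 → [0,0,2,1]
  row3 -= 2·row1 → [0,0,-2,-2]
  row3 -= -1·row2 → [0,0,0,-1]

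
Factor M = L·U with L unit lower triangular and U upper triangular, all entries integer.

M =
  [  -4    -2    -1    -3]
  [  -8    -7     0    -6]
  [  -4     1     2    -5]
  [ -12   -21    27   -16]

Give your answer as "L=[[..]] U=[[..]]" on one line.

  row1 -= 2·row0 → [0,-3,2,0]
  row2 -= 1·row0 → [0,3,3,-2]
  row3 -= 3·row0 → [0,-15,30,-7]
  row2 -= -1·row1 → [0,0,5,-2]
  row3 -= 5·row1 → [0,0,20,-7]
  row3 -= 4·row2 → [0,0,0,1]

L=[[1,0,0,0],[2,1,0,0],[1,-1,1,0],[3,5,4,1]] U=[[-4,-2,-1,-3],[0,-3,2,0],[0,0,5,-2],[0,0,0,1]]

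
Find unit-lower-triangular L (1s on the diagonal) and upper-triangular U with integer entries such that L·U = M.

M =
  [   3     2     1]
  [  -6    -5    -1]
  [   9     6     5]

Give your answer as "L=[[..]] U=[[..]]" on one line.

  row1 -= -2·row0 → [0,-1,1]
  row2 -= 3·row0 → [0,0,2]
  row2 -= 0·row1 → [0,0,2]

L=[[1,0,0],[-2,1,0],[3,0,1]] U=[[3,2,1],[0,-1,1],[0,0,2]]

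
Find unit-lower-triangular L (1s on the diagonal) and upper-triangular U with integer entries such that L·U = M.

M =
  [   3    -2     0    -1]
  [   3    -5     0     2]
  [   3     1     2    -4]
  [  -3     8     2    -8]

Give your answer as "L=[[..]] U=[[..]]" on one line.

  row1 -= 1·row0 → [0,-3,0,3]
  row2 -= 1·row0 → [0,3,2,-3]
  row3 -= -1·row0 → [0,6,2,-9]
  row2 -= -1·row1 → [0,0,2,0]
  row3 -= -2·row1 → [0,0,2,-3]
  row3 -= 1·row2 → [0,0,0,-3]

L=[[1,0,0,0],[1,1,0,0],[1,-1,1,0],[-1,-2,1,1]] U=[[3,-2,0,-1],[0,-3,0,3],[0,0,2,0],[0,0,0,-3]]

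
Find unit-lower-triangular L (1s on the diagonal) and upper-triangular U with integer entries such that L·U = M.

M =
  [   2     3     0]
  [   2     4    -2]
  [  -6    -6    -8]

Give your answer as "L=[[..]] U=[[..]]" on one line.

  row1 -= 1·row0 → [0,1,-2]
  row2 -= -3·row0 → [0,3,-8]
  row2 -= 3·row1 → [0,0,-2]

L=[[1,0,0],[1,1,0],[-3,3,1]] U=[[2,3,0],[0,1,-2],[0,0,-2]]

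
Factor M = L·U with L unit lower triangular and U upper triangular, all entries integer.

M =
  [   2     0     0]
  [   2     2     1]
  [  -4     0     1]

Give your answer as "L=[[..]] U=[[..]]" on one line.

L=[[1,0,0],[1,1,0],[-2,0,1]] U=[[2,0,0],[0,2,1],[0,0,1]]

  r1 -= 1·r0 → [0,2,1]
  r2 -= -2·r0 → [0,0,1]
  r2 -= 0·r1 → [0,0,1]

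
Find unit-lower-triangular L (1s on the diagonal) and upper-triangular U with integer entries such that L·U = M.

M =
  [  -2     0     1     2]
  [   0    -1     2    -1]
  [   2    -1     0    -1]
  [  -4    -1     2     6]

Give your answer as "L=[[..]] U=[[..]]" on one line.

L=[[1,0,0,0],[0,1,0,0],[-1,1,1,0],[2,1,2,1]] U=[[-2,0,1,2],[0,-1,2,-1],[0,0,-1,2],[0,0,0,-1]]

  R1 -= 0·R0 → [0,-1,2,-1]
  R2 -= -1·R0 → [0,-1,1,1]
  R3 -= 2·R0 → [0,-1,0,2]
  R2 -= 1·R1 → [0,0,-1,2]
  R3 -= 1·R1 → [0,0,-2,3]
  R3 -= 2·R2 → [0,0,0,-1]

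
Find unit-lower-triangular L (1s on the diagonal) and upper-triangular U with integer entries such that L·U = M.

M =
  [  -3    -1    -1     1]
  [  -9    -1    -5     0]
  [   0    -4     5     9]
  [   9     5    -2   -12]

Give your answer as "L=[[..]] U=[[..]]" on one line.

  r1 -= 3·r0 → [0,2,-2,-3]
  r2 -= 0·r0 → [0,-4,5,9]
  r3 -= -3·r0 → [0,2,-5,-9]
  r2 -= -2·r1 → [0,0,1,3]
  r3 -= 1·r1 → [0,0,-3,-6]
  r3 -= -3·r2 → [0,0,0,3]

L=[[1,0,0,0],[3,1,0,0],[0,-2,1,0],[-3,1,-3,1]] U=[[-3,-1,-1,1],[0,2,-2,-3],[0,0,1,3],[0,0,0,3]]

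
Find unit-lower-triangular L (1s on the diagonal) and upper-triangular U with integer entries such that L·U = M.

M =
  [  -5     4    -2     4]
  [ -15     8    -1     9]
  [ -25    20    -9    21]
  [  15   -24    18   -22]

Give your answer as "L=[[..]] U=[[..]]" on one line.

L=[[1,0,0,0],[3,1,0,0],[5,0,1,0],[-3,3,-3,1]] U=[[-5,4,-2,4],[0,-4,5,-3],[0,0,1,1],[0,0,0,2]]

  R1 -= 3·R0 → [0,-4,5,-3]
  R2 -= 5·R0 → [0,0,1,1]
  R3 -= -3·R0 → [0,-12,12,-10]
  R2 -= 0·R1 → [0,0,1,1]
  R3 -= 3·R1 → [0,0,-3,-1]
  R3 -= -3·R2 → [0,0,0,2]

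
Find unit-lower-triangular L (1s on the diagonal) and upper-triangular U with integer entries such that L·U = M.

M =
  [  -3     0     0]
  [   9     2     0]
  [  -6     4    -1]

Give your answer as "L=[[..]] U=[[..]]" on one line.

  row1 -= -3·row0 → [0,2,0]
  row2 -= 2·row0 → [0,4,-1]
  row2 -= 2·row1 → [0,0,-1]

L=[[1,0,0],[-3,1,0],[2,2,1]] U=[[-3,0,0],[0,2,0],[0,0,-1]]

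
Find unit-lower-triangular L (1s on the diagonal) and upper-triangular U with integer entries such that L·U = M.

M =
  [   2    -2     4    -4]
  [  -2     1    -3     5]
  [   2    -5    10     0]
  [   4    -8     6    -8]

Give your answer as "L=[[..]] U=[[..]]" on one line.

  row1 -= -1·row0 → [0,-1,1,1]
  row2 -= 1·row0 → [0,-3,6,4]
  row3 -= 2·row0 → [0,-4,-2,0]
  row2 -= 3·row1 → [0,0,3,1]
  row3 -= 4·row1 → [0,0,-6,-4]
  row3 -= -2·row2 → [0,0,0,-2]

L=[[1,0,0,0],[-1,1,0,0],[1,3,1,0],[2,4,-2,1]] U=[[2,-2,4,-4],[0,-1,1,1],[0,0,3,1],[0,0,0,-2]]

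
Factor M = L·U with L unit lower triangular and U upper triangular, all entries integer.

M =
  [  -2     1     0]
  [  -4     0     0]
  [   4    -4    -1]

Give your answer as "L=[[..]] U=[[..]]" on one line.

  r1 -= 2·r0 → [0,-2,0]
  r2 -= -2·r0 → [0,-2,-1]
  r2 -= 1·r1 → [0,0,-1]

L=[[1,0,0],[2,1,0],[-2,1,1]] U=[[-2,1,0],[0,-2,0],[0,0,-1]]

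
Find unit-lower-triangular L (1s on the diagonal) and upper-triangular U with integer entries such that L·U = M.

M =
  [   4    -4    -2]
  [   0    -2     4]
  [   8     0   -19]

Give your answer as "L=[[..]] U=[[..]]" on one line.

  row1 -= 0·row0 → [0,-2,4]
  row2 -= 2·row0 → [0,8,-15]
  row2 -= -4·row1 → [0,0,1]

L=[[1,0,0],[0,1,0],[2,-4,1]] U=[[4,-4,-2],[0,-2,4],[0,0,1]]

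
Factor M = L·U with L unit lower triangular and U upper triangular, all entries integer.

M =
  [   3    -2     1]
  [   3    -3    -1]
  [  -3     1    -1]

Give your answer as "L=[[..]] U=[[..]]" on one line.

  r1 -= 1·r0 → [0,-1,-2]
  r2 -= -1·r0 → [0,-1,0]
  r2 -= 1·r1 → [0,0,2]

L=[[1,0,0],[1,1,0],[-1,1,1]] U=[[3,-2,1],[0,-1,-2],[0,0,2]]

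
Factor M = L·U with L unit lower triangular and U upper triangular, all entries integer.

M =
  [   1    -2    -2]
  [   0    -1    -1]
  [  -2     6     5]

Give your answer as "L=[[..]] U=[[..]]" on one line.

  r1 -= 0·r0 → [0,-1,-1]
  r2 -= -2·r0 → [0,2,1]
  r2 -= -2·r1 → [0,0,-1]

L=[[1,0,0],[0,1,0],[-2,-2,1]] U=[[1,-2,-2],[0,-1,-1],[0,0,-1]]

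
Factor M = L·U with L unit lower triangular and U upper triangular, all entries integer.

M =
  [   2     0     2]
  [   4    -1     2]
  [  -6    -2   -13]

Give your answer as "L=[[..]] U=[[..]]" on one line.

  R1 -= 2·R0 → [0,-1,-2]
  R2 -= -3·R0 → [0,-2,-7]
  R2 -= 2·R1 → [0,0,-3]

L=[[1,0,0],[2,1,0],[-3,2,1]] U=[[2,0,2],[0,-1,-2],[0,0,-3]]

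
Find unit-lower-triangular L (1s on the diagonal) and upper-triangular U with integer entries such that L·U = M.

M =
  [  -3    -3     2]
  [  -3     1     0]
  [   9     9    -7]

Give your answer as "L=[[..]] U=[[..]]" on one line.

L=[[1,0,0],[1,1,0],[-3,0,1]] U=[[-3,-3,2],[0,4,-2],[0,0,-1]]

  r1 -= 1·r0 → [0,4,-2]
  r2 -= -3·r0 → [0,0,-1]
  r2 -= 0·r1 → [0,0,-1]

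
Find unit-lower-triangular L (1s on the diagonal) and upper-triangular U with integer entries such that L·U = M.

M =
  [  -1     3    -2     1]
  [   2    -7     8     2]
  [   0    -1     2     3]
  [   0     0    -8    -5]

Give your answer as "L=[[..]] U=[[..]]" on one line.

  row1 -= -2·row0 → [0,-1,4,4]
  row2 -= 0·row0 → [0,-1,2,3]
  row3 -= 0·row0 → [0,0,-8,-5]
  row2 -= 1·row1 → [0,0,-2,-1]
  row3 -= 0·row1 → [0,0,-8,-5]
  row3 -= 4·row2 → [0,0,0,-1]

L=[[1,0,0,0],[-2,1,0,0],[0,1,1,0],[0,0,4,1]] U=[[-1,3,-2,1],[0,-1,4,4],[0,0,-2,-1],[0,0,0,-1]]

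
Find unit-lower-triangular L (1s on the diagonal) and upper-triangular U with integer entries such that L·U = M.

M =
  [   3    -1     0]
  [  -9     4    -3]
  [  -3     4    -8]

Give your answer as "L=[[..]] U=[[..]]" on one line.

L=[[1,0,0],[-3,1,0],[-1,3,1]] U=[[3,-1,0],[0,1,-3],[0,0,1]]

  R1 -= -3·R0 → [0,1,-3]
  R2 -= -1·R0 → [0,3,-8]
  R2 -= 3·R1 → [0,0,1]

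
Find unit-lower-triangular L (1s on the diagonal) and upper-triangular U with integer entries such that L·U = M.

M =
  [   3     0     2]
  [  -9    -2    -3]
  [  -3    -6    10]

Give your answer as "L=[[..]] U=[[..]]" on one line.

  R1 -= -3·R0 → [0,-2,3]
  R2 -= -1·R0 → [0,-6,12]
  R2 -= 3·R1 → [0,0,3]

L=[[1,0,0],[-3,1,0],[-1,3,1]] U=[[3,0,2],[0,-2,3],[0,0,3]]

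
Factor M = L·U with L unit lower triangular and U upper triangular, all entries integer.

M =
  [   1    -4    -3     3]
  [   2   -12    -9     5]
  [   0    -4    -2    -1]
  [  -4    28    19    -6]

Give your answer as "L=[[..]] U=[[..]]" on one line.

  r1 -= 2·r0 → [0,-4,-3,-1]
  r2 -= 0·r0 → [0,-4,-2,-1]
  r3 -= -4·r0 → [0,12,7,6]
  r2 -= 1·r1 → [0,0,1,0]
  r3 -= -3·r1 → [0,0,-2,3]
  r3 -= -2·r2 → [0,0,0,3]

L=[[1,0,0,0],[2,1,0,0],[0,1,1,0],[-4,-3,-2,1]] U=[[1,-4,-3,3],[0,-4,-3,-1],[0,0,1,0],[0,0,0,3]]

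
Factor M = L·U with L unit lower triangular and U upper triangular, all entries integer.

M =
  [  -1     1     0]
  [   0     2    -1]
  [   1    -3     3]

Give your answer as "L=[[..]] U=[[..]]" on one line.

L=[[1,0,0],[0,1,0],[-1,-1,1]] U=[[-1,1,0],[0,2,-1],[0,0,2]]

  R1 -= 0·R0 → [0,2,-1]
  R2 -= -1·R0 → [0,-2,3]
  R2 -= -1·R1 → [0,0,2]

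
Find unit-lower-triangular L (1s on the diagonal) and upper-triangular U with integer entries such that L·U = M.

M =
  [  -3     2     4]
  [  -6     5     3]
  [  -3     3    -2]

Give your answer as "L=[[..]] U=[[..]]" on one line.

L=[[1,0,0],[2,1,0],[1,1,1]] U=[[-3,2,4],[0,1,-5],[0,0,-1]]

  row1 -= 2·row0 → [0,1,-5]
  row2 -= 1·row0 → [0,1,-6]
  row2 -= 1·row1 → [0,0,-1]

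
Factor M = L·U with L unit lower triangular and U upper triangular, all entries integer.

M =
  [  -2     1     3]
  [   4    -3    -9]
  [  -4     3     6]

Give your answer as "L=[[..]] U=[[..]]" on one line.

  R1 -= -2·R0 → [0,-1,-3]
  R2 -= 2·R0 → [0,1,0]
  R2 -= -1·R1 → [0,0,-3]

L=[[1,0,0],[-2,1,0],[2,-1,1]] U=[[-2,1,3],[0,-1,-3],[0,0,-3]]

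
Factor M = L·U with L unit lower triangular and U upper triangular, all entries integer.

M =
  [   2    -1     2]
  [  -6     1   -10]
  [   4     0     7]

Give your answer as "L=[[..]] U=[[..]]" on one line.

L=[[1,0,0],[-3,1,0],[2,-1,1]] U=[[2,-1,2],[0,-2,-4],[0,0,-1]]

  row1 -= -3·row0 → [0,-2,-4]
  row2 -= 2·row0 → [0,2,3]
  row2 -= -1·row1 → [0,0,-1]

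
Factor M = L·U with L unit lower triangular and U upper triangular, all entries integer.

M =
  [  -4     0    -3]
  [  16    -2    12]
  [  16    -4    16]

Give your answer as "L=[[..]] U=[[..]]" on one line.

  row1 -= -4·row0 → [0,-2,0]
  row2 -= -4·row0 → [0,-4,4]
  row2 -= 2·row1 → [0,0,4]

L=[[1,0,0],[-4,1,0],[-4,2,1]] U=[[-4,0,-3],[0,-2,0],[0,0,4]]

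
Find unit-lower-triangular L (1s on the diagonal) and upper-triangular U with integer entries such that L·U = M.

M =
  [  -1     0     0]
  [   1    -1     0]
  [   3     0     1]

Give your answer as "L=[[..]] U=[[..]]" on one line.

L=[[1,0,0],[-1,1,0],[-3,0,1]] U=[[-1,0,0],[0,-1,0],[0,0,1]]

  R1 -= -1·R0 → [0,-1,0]
  R2 -= -3·R0 → [0,0,1]
  R2 -= 0·R1 → [0,0,1]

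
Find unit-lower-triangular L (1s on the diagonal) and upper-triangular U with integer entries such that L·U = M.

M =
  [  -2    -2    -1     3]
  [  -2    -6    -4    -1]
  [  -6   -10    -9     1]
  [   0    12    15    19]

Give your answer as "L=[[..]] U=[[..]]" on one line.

L=[[1,0,0,0],[1,1,0,0],[3,1,1,0],[0,-3,-2,1]] U=[[-2,-2,-1,3],[0,-4,-3,-4],[0,0,-3,-4],[0,0,0,-1]]

  row1 -= 1·row0 → [0,-4,-3,-4]
  row2 -= 3·row0 → [0,-4,-6,-8]
  row3 -= 0·row0 → [0,12,15,19]
  row2 -= 1·row1 → [0,0,-3,-4]
  row3 -= -3·row1 → [0,0,6,7]
  row3 -= -2·row2 → [0,0,0,-1]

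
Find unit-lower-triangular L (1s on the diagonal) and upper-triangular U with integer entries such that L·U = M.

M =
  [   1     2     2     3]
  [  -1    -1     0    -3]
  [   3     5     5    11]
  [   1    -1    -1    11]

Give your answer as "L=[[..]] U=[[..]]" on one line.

  R1 -= -1·R0 → [0,1,2,0]
  R2 -= 3·R0 → [0,-1,-1,2]
  R3 -= 1·R0 → [0,-3,-3,8]
  R2 -= -1·R1 → [0,0,1,2]
  R3 -= -3·R1 → [0,0,3,8]
  R3 -= 3·R2 → [0,0,0,2]

L=[[1,0,0,0],[-1,1,0,0],[3,-1,1,0],[1,-3,3,1]] U=[[1,2,2,3],[0,1,2,0],[0,0,1,2],[0,0,0,2]]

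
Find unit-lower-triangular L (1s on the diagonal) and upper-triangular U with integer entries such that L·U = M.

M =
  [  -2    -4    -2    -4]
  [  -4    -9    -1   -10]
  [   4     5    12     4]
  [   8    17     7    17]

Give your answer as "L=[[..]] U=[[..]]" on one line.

L=[[1,0,0,0],[2,1,0,0],[-2,3,1,0],[-4,-1,-2,1]] U=[[-2,-4,-2,-4],[0,-1,3,-2],[0,0,-1,2],[0,0,0,3]]

  R1 -= 2·R0 → [0,-1,3,-2]
  R2 -= -2·R0 → [0,-3,8,-4]
  R3 -= -4·R0 → [0,1,-1,1]
  R2 -= 3·R1 → [0,0,-1,2]
  R3 -= -1·R1 → [0,0,2,-1]
  R3 -= -2·R2 → [0,0,0,3]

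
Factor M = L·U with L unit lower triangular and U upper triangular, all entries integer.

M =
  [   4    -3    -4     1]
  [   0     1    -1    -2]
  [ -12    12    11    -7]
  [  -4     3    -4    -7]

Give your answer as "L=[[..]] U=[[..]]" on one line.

  r1 -= 0·r0 → [0,1,-1,-2]
  r2 -= -3·r0 → [0,3,-1,-4]
  r3 -= -1·r0 → [0,0,-8,-6]
  r2 -= 3·r1 → [0,0,2,2]
  r3 -= 0·r1 → [0,0,-8,-6]
  r3 -= -4·r2 → [0,0,0,2]

L=[[1,0,0,0],[0,1,0,0],[-3,3,1,0],[-1,0,-4,1]] U=[[4,-3,-4,1],[0,1,-1,-2],[0,0,2,2],[0,0,0,2]]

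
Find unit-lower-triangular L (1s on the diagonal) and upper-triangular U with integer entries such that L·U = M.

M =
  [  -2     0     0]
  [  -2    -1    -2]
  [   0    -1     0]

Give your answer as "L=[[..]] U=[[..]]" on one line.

  row1 -= 1·row0 → [0,-1,-2]
  row2 -= 0·row0 → [0,-1,0]
  row2 -= 1·row1 → [0,0,2]

L=[[1,0,0],[1,1,0],[0,1,1]] U=[[-2,0,0],[0,-1,-2],[0,0,2]]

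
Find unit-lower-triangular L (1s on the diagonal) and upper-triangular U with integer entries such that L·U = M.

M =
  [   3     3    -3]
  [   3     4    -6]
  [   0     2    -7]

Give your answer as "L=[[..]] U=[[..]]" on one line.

  r1 -= 1·r0 → [0,1,-3]
  r2 -= 0·r0 → [0,2,-7]
  r2 -= 2·r1 → [0,0,-1]

L=[[1,0,0],[1,1,0],[0,2,1]] U=[[3,3,-3],[0,1,-3],[0,0,-1]]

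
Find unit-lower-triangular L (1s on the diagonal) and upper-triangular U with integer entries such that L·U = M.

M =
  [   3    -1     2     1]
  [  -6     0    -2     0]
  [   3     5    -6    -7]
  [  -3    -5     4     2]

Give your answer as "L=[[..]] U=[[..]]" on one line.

L=[[1,0,0,0],[-2,1,0,0],[1,-3,1,0],[-1,3,0,1]] U=[[3,-1,2,1],[0,-2,2,2],[0,0,-2,-2],[0,0,0,-3]]

  row1 -= -2·row0 → [0,-2,2,2]
  row2 -= 1·row0 → [0,6,-8,-8]
  row3 -= -1·row0 → [0,-6,6,3]
  row2 -= -3·row1 → [0,0,-2,-2]
  row3 -= 3·row1 → [0,0,0,-3]
  row3 -= 0·row2 → [0,0,0,-3]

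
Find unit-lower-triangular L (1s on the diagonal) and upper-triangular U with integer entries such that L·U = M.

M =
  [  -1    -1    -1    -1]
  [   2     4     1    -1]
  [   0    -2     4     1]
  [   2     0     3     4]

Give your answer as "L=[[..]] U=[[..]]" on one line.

  r1 -= -2·r0 → [0,2,-1,-3]
  r2 -= 0·r0 → [0,-2,4,1]
  r3 -= -2·r0 → [0,-2,1,2]
  r2 -= -1·r1 → [0,0,3,-2]
  r3 -= -1·r1 → [0,0,0,-1]
  r3 -= 0·r2 → [0,0,0,-1]

L=[[1,0,0,0],[-2,1,0,0],[0,-1,1,0],[-2,-1,0,1]] U=[[-1,-1,-1,-1],[0,2,-1,-3],[0,0,3,-2],[0,0,0,-1]]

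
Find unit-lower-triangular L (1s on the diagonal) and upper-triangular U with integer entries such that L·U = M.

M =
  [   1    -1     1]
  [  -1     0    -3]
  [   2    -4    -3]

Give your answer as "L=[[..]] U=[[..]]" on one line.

  R1 -= -1·R0 → [0,-1,-2]
  R2 -= 2·R0 → [0,-2,-5]
  R2 -= 2·R1 → [0,0,-1]

L=[[1,0,0],[-1,1,0],[2,2,1]] U=[[1,-1,1],[0,-1,-2],[0,0,-1]]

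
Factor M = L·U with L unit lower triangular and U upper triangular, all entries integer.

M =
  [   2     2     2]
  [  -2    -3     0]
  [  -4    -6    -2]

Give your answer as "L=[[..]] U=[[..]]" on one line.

  R1 -= -1·R0 → [0,-1,2]
  R2 -= -2·R0 → [0,-2,2]
  R2 -= 2·R1 → [0,0,-2]

L=[[1,0,0],[-1,1,0],[-2,2,1]] U=[[2,2,2],[0,-1,2],[0,0,-2]]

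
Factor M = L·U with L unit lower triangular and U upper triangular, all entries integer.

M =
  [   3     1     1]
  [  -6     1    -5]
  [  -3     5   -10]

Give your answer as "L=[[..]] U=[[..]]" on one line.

L=[[1,0,0],[-2,1,0],[-1,2,1]] U=[[3,1,1],[0,3,-3],[0,0,-3]]

  r1 -= -2·r0 → [0,3,-3]
  r2 -= -1·r0 → [0,6,-9]
  r2 -= 2·r1 → [0,0,-3]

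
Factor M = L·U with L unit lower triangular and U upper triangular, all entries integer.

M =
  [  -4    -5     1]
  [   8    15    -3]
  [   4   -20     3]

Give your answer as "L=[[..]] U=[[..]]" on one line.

  R1 -= -2·R0 → [0,5,-1]
  R2 -= -1·R0 → [0,-25,4]
  R2 -= -5·R1 → [0,0,-1]

L=[[1,0,0],[-2,1,0],[-1,-5,1]] U=[[-4,-5,1],[0,5,-1],[0,0,-1]]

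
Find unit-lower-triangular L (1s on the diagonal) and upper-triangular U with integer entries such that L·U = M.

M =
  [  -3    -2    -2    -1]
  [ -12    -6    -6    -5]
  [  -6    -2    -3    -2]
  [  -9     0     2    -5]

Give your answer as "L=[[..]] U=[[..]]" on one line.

L=[[1,0,0,0],[4,1,0,0],[2,1,1,0],[3,3,-2,1]] U=[[-3,-2,-2,-1],[0,2,2,-1],[0,0,-1,1],[0,0,0,3]]

  R1 -= 4·R0 → [0,2,2,-1]
  R2 -= 2·R0 → [0,2,1,0]
  R3 -= 3·R0 → [0,6,8,-2]
  R2 -= 1·R1 → [0,0,-1,1]
  R3 -= 3·R1 → [0,0,2,1]
  R3 -= -2·R2 → [0,0,0,3]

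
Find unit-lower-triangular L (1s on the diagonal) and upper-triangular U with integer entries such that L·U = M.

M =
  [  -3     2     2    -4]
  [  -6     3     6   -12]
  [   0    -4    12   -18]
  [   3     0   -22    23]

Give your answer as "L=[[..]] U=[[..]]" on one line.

  r1 -= 2·r0 → [0,-1,2,-4]
  r2 -= 0·r0 → [0,-4,12,-18]
  r3 -= -1·r0 → [0,2,-20,19]
  r2 -= 4·r1 → [0,0,4,-2]
  r3 -= -2·r1 → [0,0,-16,11]
  r3 -= -4·r2 → [0,0,0,3]

L=[[1,0,0,0],[2,1,0,0],[0,4,1,0],[-1,-2,-4,1]] U=[[-3,2,2,-4],[0,-1,2,-4],[0,0,4,-2],[0,0,0,3]]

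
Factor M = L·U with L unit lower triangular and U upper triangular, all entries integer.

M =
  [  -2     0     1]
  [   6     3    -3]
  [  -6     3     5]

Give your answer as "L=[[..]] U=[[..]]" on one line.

L=[[1,0,0],[-3,1,0],[3,1,1]] U=[[-2,0,1],[0,3,0],[0,0,2]]

  row1 -= -3·row0 → [0,3,0]
  row2 -= 3·row0 → [0,3,2]
  row2 -= 1·row1 → [0,0,2]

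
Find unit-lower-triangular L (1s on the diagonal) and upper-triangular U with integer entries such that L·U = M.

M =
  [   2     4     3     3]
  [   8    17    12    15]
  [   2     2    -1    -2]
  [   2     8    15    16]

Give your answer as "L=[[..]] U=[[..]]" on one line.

  row1 -= 4·row0 → [0,1,0,3]
  row2 -= 1·row0 → [0,-2,-4,-5]
  row3 -= 1·row0 → [0,4,12,13]
  row2 -= -2·row1 → [0,0,-4,1]
  row3 -= 4·row1 → [0,0,12,1]
  row3 -= -3·row2 → [0,0,0,4]

L=[[1,0,0,0],[4,1,0,0],[1,-2,1,0],[1,4,-3,1]] U=[[2,4,3,3],[0,1,0,3],[0,0,-4,1],[0,0,0,4]]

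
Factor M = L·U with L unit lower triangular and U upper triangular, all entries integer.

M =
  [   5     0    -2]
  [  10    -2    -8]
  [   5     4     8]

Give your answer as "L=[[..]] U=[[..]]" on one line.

  r1 -= 2·r0 → [0,-2,-4]
  r2 -= 1·r0 → [0,4,10]
  r2 -= -2·r1 → [0,0,2]

L=[[1,0,0],[2,1,0],[1,-2,1]] U=[[5,0,-2],[0,-2,-4],[0,0,2]]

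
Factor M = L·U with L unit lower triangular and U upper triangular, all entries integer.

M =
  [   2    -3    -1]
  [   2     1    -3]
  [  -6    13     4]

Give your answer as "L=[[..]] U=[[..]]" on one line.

  R1 -= 1·R0 → [0,4,-2]
  R2 -= -3·R0 → [0,4,1]
  R2 -= 1·R1 → [0,0,3]

L=[[1,0,0],[1,1,0],[-3,1,1]] U=[[2,-3,-1],[0,4,-2],[0,0,3]]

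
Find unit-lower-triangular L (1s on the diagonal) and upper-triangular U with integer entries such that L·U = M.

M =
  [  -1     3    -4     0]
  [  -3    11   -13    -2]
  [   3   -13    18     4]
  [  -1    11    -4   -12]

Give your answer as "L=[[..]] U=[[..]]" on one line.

  R1 -= 3·R0 → [0,2,-1,-2]
  R2 -= -3·R0 → [0,-4,6,4]
  R3 -= 1·R0 → [0,8,0,-12]
  R2 -= -2·R1 → [0,0,4,0]
  R3 -= 4·R1 → [0,0,4,-4]
  R3 -= 1·R2 → [0,0,0,-4]

L=[[1,0,0,0],[3,1,0,0],[-3,-2,1,0],[1,4,1,1]] U=[[-1,3,-4,0],[0,2,-1,-2],[0,0,4,0],[0,0,0,-4]]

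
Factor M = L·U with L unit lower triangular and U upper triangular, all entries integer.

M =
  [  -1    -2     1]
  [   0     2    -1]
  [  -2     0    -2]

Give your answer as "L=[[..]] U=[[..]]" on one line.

L=[[1,0,0],[0,1,0],[2,2,1]] U=[[-1,-2,1],[0,2,-1],[0,0,-2]]

  row1 -= 0·row0 → [0,2,-1]
  row2 -= 2·row0 → [0,4,-4]
  row2 -= 2·row1 → [0,0,-2]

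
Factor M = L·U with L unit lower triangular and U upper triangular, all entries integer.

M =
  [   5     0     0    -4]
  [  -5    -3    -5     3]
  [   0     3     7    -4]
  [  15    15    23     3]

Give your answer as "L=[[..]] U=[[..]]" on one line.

  r1 -= -1·r0 → [0,-3,-5,-1]
  r2 -= 0·r0 → [0,3,7,-4]
  r3 -= 3·r0 → [0,15,23,15]
  r2 -= -1·r1 → [0,0,2,-5]
  r3 -= -5·r1 → [0,0,-2,10]
  r3 -= -1·r2 → [0,0,0,5]

L=[[1,0,0,0],[-1,1,0,0],[0,-1,1,0],[3,-5,-1,1]] U=[[5,0,0,-4],[0,-3,-5,-1],[0,0,2,-5],[0,0,0,5]]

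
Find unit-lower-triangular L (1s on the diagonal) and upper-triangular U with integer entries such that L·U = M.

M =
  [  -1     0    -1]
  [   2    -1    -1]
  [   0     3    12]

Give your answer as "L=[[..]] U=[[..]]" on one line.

  row1 -= -2·row0 → [0,-1,-3]
  row2 -= 0·row0 → [0,3,12]
  row2 -= -3·row1 → [0,0,3]

L=[[1,0,0],[-2,1,0],[0,-3,1]] U=[[-1,0,-1],[0,-1,-3],[0,0,3]]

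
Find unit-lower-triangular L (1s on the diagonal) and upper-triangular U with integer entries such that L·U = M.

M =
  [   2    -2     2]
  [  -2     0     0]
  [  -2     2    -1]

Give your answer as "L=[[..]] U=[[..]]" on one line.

  r1 -= -1·r0 → [0,-2,2]
  r2 -= -1·r0 → [0,0,1]
  r2 -= 0·r1 → [0,0,1]

L=[[1,0,0],[-1,1,0],[-1,0,1]] U=[[2,-2,2],[0,-2,2],[0,0,1]]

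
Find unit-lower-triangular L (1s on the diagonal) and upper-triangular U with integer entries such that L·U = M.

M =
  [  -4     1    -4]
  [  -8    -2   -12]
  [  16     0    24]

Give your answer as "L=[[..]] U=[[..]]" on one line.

  row1 -= 2·row0 → [0,-4,-4]
  row2 -= -4·row0 → [0,4,8]
  row2 -= -1·row1 → [0,0,4]

L=[[1,0,0],[2,1,0],[-4,-1,1]] U=[[-4,1,-4],[0,-4,-4],[0,0,4]]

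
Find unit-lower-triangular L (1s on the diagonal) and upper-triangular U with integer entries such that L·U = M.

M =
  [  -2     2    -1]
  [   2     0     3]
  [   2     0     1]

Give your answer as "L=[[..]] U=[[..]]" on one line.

  row1 -= -1·row0 → [0,2,2]
  row2 -= -1·row0 → [0,2,0]
  row2 -= 1·row1 → [0,0,-2]

L=[[1,0,0],[-1,1,0],[-1,1,1]] U=[[-2,2,-1],[0,2,2],[0,0,-2]]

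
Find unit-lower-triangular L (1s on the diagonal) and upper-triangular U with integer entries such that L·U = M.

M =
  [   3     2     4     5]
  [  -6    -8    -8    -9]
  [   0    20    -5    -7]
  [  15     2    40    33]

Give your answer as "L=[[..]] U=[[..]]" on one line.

  row1 -= -2·row0 → [0,-4,0,1]
  row2 -= 0·row0 → [0,20,-5,-7]
  row3 -= 5·row0 → [0,-8,20,8]
  row2 -= -5·row1 → [0,0,-5,-2]
  row3 -= 2·row1 → [0,0,20,6]
  row3 -= -4·row2 → [0,0,0,-2]

L=[[1,0,0,0],[-2,1,0,0],[0,-5,1,0],[5,2,-4,1]] U=[[3,2,4,5],[0,-4,0,1],[0,0,-5,-2],[0,0,0,-2]]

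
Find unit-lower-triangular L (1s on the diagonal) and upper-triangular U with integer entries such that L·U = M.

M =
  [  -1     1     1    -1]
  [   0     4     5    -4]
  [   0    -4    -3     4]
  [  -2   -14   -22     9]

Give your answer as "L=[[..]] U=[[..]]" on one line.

L=[[1,0,0,0],[0,1,0,0],[0,-1,1,0],[2,-4,-2,1]] U=[[-1,1,1,-1],[0,4,5,-4],[0,0,2,0],[0,0,0,-5]]

  r1 -= 0·r0 → [0,4,5,-4]
  r2 -= 0·r0 → [0,-4,-3,4]
  r3 -= 2·r0 → [0,-16,-24,11]
  r2 -= -1·r1 → [0,0,2,0]
  r3 -= -4·r1 → [0,0,-4,-5]
  r3 -= -2·r2 → [0,0,0,-5]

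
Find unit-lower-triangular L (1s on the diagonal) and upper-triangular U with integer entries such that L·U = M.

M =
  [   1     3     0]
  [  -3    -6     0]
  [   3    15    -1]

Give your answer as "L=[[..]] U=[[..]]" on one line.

  row1 -= -3·row0 → [0,3,0]
  row2 -= 3·row0 → [0,6,-1]
  row2 -= 2·row1 → [0,0,-1]

L=[[1,0,0],[-3,1,0],[3,2,1]] U=[[1,3,0],[0,3,0],[0,0,-1]]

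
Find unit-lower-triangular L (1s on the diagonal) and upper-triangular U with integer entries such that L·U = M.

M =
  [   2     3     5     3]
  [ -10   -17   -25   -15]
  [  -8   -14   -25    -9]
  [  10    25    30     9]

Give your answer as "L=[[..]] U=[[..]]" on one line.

  r1 -= -5·r0 → [0,-2,0,0]
  r2 -= -4·r0 → [0,-2,-5,3]
  r3 -= 5·r0 → [0,10,5,-6]
  r2 -= 1·r1 → [0,0,-5,3]
  r3 -= -5·r1 → [0,0,5,-6]
  r3 -= -1·r2 → [0,0,0,-3]

L=[[1,0,0,0],[-5,1,0,0],[-4,1,1,0],[5,-5,-1,1]] U=[[2,3,5,3],[0,-2,0,0],[0,0,-5,3],[0,0,0,-3]]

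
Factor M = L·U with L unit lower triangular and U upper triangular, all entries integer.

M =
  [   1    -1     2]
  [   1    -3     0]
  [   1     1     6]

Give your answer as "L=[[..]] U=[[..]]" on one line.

L=[[1,0,0],[1,1,0],[1,-1,1]] U=[[1,-1,2],[0,-2,-2],[0,0,2]]

  row1 -= 1·row0 → [0,-2,-2]
  row2 -= 1·row0 → [0,2,4]
  row2 -= -1·row1 → [0,0,2]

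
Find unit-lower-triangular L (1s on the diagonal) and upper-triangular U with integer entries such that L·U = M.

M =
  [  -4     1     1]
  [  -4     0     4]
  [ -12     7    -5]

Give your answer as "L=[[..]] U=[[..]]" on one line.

  R1 -= 1·R0 → [0,-1,3]
  R2 -= 3·R0 → [0,4,-8]
  R2 -= -4·R1 → [0,0,4]

L=[[1,0,0],[1,1,0],[3,-4,1]] U=[[-4,1,1],[0,-1,3],[0,0,4]]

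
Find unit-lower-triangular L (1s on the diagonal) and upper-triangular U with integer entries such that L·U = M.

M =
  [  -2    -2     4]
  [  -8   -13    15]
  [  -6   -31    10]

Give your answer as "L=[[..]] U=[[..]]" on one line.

L=[[1,0,0],[4,1,0],[3,5,1]] U=[[-2,-2,4],[0,-5,-1],[0,0,3]]

  r1 -= 4·r0 → [0,-5,-1]
  r2 -= 3·r0 → [0,-25,-2]
  r2 -= 5·r1 → [0,0,3]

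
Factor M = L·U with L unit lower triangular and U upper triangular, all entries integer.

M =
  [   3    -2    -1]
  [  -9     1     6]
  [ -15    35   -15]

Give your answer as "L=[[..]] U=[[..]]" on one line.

L=[[1,0,0],[-3,1,0],[-5,-5,1]] U=[[3,-2,-1],[0,-5,3],[0,0,-5]]

  row1 -= -3·row0 → [0,-5,3]
  row2 -= -5·row0 → [0,25,-20]
  row2 -= -5·row1 → [0,0,-5]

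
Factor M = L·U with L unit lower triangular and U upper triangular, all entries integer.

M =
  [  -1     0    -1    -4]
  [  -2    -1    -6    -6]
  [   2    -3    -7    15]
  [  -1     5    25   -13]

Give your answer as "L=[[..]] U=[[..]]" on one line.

L=[[1,0,0,0],[2,1,0,0],[-2,3,1,0],[1,-5,2,1]] U=[[-1,0,-1,-4],[0,-1,-4,2],[0,0,3,1],[0,0,0,-1]]

  row1 -= 2·row0 → [0,-1,-4,2]
  row2 -= -2·row0 → [0,-3,-9,7]
  row3 -= 1·row0 → [0,5,26,-9]
  row2 -= 3·row1 → [0,0,3,1]
  row3 -= -5·row1 → [0,0,6,1]
  row3 -= 2·row2 → [0,0,0,-1]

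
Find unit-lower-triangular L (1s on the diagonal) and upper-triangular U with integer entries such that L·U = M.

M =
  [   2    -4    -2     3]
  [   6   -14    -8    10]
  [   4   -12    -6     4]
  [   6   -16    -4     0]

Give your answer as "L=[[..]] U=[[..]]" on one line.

L=[[1,0,0,0],[3,1,0,0],[2,2,1,0],[3,2,3,1]] U=[[2,-4,-2,3],[0,-2,-2,1],[0,0,2,-4],[0,0,0,1]]

  row1 -= 3·row0 → [0,-2,-2,1]
  row2 -= 2·row0 → [0,-4,-2,-2]
  row3 -= 3·row0 → [0,-4,2,-9]
  row2 -= 2·row1 → [0,0,2,-4]
  row3 -= 2·row1 → [0,0,6,-11]
  row3 -= 3·row2 → [0,0,0,1]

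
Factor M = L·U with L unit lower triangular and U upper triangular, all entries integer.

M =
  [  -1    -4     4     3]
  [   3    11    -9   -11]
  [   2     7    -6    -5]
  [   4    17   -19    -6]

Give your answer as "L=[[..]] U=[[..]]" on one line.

  row1 -= -3·row0 → [0,-1,3,-2]
  row2 -= -2·row0 → [0,-1,2,1]
  row3 -= -4·row0 → [0,1,-3,6]
  row2 -= 1·row1 → [0,0,-1,3]
  row3 -= -1·row1 → [0,0,0,4]
  row3 -= 0·row2 → [0,0,0,4]

L=[[1,0,0,0],[-3,1,0,0],[-2,1,1,0],[-4,-1,0,1]] U=[[-1,-4,4,3],[0,-1,3,-2],[0,0,-1,3],[0,0,0,4]]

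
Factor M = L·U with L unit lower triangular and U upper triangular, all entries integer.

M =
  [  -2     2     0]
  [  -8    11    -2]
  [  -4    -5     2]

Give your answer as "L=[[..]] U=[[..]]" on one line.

L=[[1,0,0],[4,1,0],[2,-3,1]] U=[[-2,2,0],[0,3,-2],[0,0,-4]]

  R1 -= 4·R0 → [0,3,-2]
  R2 -= 2·R0 → [0,-9,2]
  R2 -= -3·R1 → [0,0,-4]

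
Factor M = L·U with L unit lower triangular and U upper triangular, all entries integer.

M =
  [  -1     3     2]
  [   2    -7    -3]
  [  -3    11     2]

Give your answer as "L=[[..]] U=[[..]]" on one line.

  R1 -= -2·R0 → [0,-1,1]
  R2 -= 3·R0 → [0,2,-4]
  R2 -= -2·R1 → [0,0,-2]

L=[[1,0,0],[-2,1,0],[3,-2,1]] U=[[-1,3,2],[0,-1,1],[0,0,-2]]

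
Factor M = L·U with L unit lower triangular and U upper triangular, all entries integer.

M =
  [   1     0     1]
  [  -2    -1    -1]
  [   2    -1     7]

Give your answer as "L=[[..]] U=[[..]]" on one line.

L=[[1,0,0],[-2,1,0],[2,1,1]] U=[[1,0,1],[0,-1,1],[0,0,4]]

  R1 -= -2·R0 → [0,-1,1]
  R2 -= 2·R0 → [0,-1,5]
  R2 -= 1·R1 → [0,0,4]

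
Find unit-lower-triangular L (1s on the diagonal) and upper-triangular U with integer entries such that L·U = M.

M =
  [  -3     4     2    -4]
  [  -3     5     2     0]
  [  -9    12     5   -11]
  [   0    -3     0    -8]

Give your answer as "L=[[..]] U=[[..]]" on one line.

  row1 -= 1·row0 → [0,1,0,4]
  row2 -= 3·row0 → [0,0,-1,1]
  row3 -= 0·row0 → [0,-3,0,-8]
  row2 -= 0·row1 → [0,0,-1,1]
  row3 -= -3·row1 → [0,0,0,4]
  row3 -= 0·row2 → [0,0,0,4]

L=[[1,0,0,0],[1,1,0,0],[3,0,1,0],[0,-3,0,1]] U=[[-3,4,2,-4],[0,1,0,4],[0,0,-1,1],[0,0,0,4]]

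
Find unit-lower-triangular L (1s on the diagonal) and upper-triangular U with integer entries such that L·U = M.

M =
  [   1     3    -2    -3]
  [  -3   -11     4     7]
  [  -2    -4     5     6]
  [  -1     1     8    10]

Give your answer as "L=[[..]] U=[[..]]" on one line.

L=[[1,0,0,0],[-3,1,0,0],[-2,-1,1,0],[-1,-2,-2,1]] U=[[1,3,-2,-3],[0,-2,-2,-2],[0,0,-1,-2],[0,0,0,-1]]

  r1 -= -3·r0 → [0,-2,-2,-2]
  r2 -= -2·r0 → [0,2,1,0]
  r3 -= -1·r0 → [0,4,6,7]
  r2 -= -1·r1 → [0,0,-1,-2]
  r3 -= -2·r1 → [0,0,2,3]
  r3 -= -2·r2 → [0,0,0,-1]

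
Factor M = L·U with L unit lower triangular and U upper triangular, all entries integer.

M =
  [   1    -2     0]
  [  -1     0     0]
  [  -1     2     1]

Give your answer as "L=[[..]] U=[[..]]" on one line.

L=[[1,0,0],[-1,1,0],[-1,0,1]] U=[[1,-2,0],[0,-2,0],[0,0,1]]

  row1 -= -1·row0 → [0,-2,0]
  row2 -= -1·row0 → [0,0,1]
  row2 -= 0·row1 → [0,0,1]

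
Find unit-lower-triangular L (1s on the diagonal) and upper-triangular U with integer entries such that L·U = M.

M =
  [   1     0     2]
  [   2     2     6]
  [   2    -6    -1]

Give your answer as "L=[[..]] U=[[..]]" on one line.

L=[[1,0,0],[2,1,0],[2,-3,1]] U=[[1,0,2],[0,2,2],[0,0,1]]

  row1 -= 2·row0 → [0,2,2]
  row2 -= 2·row0 → [0,-6,-5]
  row2 -= -3·row1 → [0,0,1]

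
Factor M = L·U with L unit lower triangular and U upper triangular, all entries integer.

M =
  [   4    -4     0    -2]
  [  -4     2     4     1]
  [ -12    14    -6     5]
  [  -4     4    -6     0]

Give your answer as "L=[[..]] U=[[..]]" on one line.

L=[[1,0,0,0],[-1,1,0,0],[-3,-1,1,0],[-1,0,3,1]] U=[[4,-4,0,-2],[0,-2,4,-1],[0,0,-2,-2],[0,0,0,4]]

  R1 -= -1·R0 → [0,-2,4,-1]
  R2 -= -3·R0 → [0,2,-6,-1]
  R3 -= -1·R0 → [0,0,-6,-2]
  R2 -= -1·R1 → [0,0,-2,-2]
  R3 -= 0·R1 → [0,0,-6,-2]
  R3 -= 3·R2 → [0,0,0,4]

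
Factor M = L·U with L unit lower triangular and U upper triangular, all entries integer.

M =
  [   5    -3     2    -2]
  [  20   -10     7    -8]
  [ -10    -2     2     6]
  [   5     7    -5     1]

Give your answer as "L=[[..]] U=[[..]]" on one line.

L=[[1,0,0,0],[4,1,0,0],[-2,-4,1,0],[1,5,-1,1]] U=[[5,-3,2,-2],[0,2,-1,0],[0,0,2,2],[0,0,0,5]]

  R1 -= 4·R0 → [0,2,-1,0]
  R2 -= -2·R0 → [0,-8,6,2]
  R3 -= 1·R0 → [0,10,-7,3]
  R2 -= -4·R1 → [0,0,2,2]
  R3 -= 5·R1 → [0,0,-2,3]
  R3 -= -1·R2 → [0,0,0,5]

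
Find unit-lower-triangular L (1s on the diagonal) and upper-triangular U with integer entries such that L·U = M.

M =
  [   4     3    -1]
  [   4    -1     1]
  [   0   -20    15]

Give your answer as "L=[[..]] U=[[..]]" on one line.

  R1 -= 1·R0 → [0,-4,2]
  R2 -= 0·R0 → [0,-20,15]
  R2 -= 5·R1 → [0,0,5]

L=[[1,0,0],[1,1,0],[0,5,1]] U=[[4,3,-1],[0,-4,2],[0,0,5]]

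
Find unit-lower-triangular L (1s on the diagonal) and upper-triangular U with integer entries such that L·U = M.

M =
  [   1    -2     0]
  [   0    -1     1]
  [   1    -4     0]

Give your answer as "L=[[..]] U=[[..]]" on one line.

  r1 -= 0·r0 → [0,-1,1]
  r2 -= 1·r0 → [0,-2,0]
  r2 -= 2·r1 → [0,0,-2]

L=[[1,0,0],[0,1,0],[1,2,1]] U=[[1,-2,0],[0,-1,1],[0,0,-2]]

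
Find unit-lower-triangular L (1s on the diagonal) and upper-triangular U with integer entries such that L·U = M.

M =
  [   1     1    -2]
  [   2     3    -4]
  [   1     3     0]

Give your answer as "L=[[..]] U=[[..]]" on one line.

  r1 -= 2·r0 → [0,1,0]
  r2 -= 1·r0 → [0,2,2]
  r2 -= 2·r1 → [0,0,2]

L=[[1,0,0],[2,1,0],[1,2,1]] U=[[1,1,-2],[0,1,0],[0,0,2]]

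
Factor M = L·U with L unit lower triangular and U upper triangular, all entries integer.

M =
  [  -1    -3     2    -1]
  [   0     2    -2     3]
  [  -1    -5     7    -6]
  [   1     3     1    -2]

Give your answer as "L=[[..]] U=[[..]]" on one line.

  r1 -= 0·r0 → [0,2,-2,3]
  r2 -= 1·r0 → [0,-2,5,-5]
  r3 -= -1·r0 → [0,0,3,-3]
  r2 -= -1·r1 → [0,0,3,-2]
  r3 -= 0·r1 → [0,0,3,-3]
  r3 -= 1·r2 → [0,0,0,-1]

L=[[1,0,0,0],[0,1,0,0],[1,-1,1,0],[-1,0,1,1]] U=[[-1,-3,2,-1],[0,2,-2,3],[0,0,3,-2],[0,0,0,-1]]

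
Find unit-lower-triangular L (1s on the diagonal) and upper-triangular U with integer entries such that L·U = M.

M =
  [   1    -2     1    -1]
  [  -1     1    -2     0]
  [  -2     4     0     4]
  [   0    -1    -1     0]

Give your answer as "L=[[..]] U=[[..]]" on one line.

  r1 -= -1·r0 → [0,-1,-1,-1]
  r2 -= -2·r0 → [0,0,2,2]
  r3 -= 0·r0 → [0,-1,-1,0]
  r2 -= 0·r1 → [0,0,2,2]
  r3 -= 1·r1 → [0,0,0,1]
  r3 -= 0·r2 → [0,0,0,1]

L=[[1,0,0,0],[-1,1,0,0],[-2,0,1,0],[0,1,0,1]] U=[[1,-2,1,-1],[0,-1,-1,-1],[0,0,2,2],[0,0,0,1]]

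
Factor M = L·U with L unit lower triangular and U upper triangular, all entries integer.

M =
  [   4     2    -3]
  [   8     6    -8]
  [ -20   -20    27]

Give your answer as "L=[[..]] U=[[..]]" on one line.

L=[[1,0,0],[2,1,0],[-5,-5,1]] U=[[4,2,-3],[0,2,-2],[0,0,2]]

  R1 -= 2·R0 → [0,2,-2]
  R2 -= -5·R0 → [0,-10,12]
  R2 -= -5·R1 → [0,0,2]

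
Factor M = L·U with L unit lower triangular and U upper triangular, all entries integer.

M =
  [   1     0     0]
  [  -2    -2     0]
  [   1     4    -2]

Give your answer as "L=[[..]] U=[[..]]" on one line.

L=[[1,0,0],[-2,1,0],[1,-2,1]] U=[[1,0,0],[0,-2,0],[0,0,-2]]

  row1 -= -2·row0 → [0,-2,0]
  row2 -= 1·row0 → [0,4,-2]
  row2 -= -2·row1 → [0,0,-2]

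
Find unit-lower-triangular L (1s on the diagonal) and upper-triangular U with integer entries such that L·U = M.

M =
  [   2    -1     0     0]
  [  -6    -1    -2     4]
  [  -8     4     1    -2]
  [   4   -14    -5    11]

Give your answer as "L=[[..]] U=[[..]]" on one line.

L=[[1,0,0,0],[-3,1,0,0],[-4,0,1,0],[2,3,1,1]] U=[[2,-1,0,0],[0,-4,-2,4],[0,0,1,-2],[0,0,0,1]]

  r1 -= -3·r0 → [0,-4,-2,4]
  r2 -= -4·r0 → [0,0,1,-2]
  r3 -= 2·r0 → [0,-12,-5,11]
  r2 -= 0·r1 → [0,0,1,-2]
  r3 -= 3·r1 → [0,0,1,-1]
  r3 -= 1·r2 → [0,0,0,1]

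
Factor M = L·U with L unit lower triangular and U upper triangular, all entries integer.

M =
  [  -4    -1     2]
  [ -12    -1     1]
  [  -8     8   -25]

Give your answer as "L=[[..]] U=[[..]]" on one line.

L=[[1,0,0],[3,1,0],[2,5,1]] U=[[-4,-1,2],[0,2,-5],[0,0,-4]]

  row1 -= 3·row0 → [0,2,-5]
  row2 -= 2·row0 → [0,10,-29]
  row2 -= 5·row1 → [0,0,-4]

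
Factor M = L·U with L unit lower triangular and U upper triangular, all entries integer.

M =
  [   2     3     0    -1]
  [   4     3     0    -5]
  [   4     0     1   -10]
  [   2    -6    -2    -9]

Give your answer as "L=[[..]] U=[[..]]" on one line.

L=[[1,0,0,0],[2,1,0,0],[2,2,1,0],[1,3,-2,1]] U=[[2,3,0,-1],[0,-3,0,-3],[0,0,1,-2],[0,0,0,-3]]

  row1 -= 2·row0 → [0,-3,0,-3]
  row2 -= 2·row0 → [0,-6,1,-8]
  row3 -= 1·row0 → [0,-9,-2,-8]
  row2 -= 2·row1 → [0,0,1,-2]
  row3 -= 3·row1 → [0,0,-2,1]
  row3 -= -2·row2 → [0,0,0,-3]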